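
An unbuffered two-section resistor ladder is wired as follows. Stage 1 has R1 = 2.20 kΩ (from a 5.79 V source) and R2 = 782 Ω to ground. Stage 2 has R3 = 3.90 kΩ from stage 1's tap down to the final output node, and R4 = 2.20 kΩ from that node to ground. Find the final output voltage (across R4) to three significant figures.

V_out ≈ 0.500 V

Stage 2 presents R3+R4 = 6100 Ω as a load on stage 1's tap.
Stage 1's lower leg becomes R2‖(R3+R4) = 693.1 Ω, so V_mid = 5.79 × 693.1/2893 = 1.387 V.
Stage 2 is itself unloaded: V_out = V_mid × R4/(R3+R4) = 1.387 × 2200/6100 = 0.500 V.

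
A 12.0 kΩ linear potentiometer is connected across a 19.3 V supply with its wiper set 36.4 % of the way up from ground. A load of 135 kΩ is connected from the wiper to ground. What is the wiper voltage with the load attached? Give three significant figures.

V ≈ 6.88 V

The wiper splits the pot into (1−α)R = 7.632 kΩ above and αR = 4.368 kΩ below.
Lower section ‖ load = 4.231 kΩ.
V_wiper = 19.3 × 4.231/(7.632 + 4.231) = 6.88 V.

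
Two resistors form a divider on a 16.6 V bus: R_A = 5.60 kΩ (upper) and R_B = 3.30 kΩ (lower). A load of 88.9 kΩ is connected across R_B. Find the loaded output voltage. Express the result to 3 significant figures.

V_out ≈ 6.01 V

The load sits in parallel with R_B: R_B‖R_L = (3.30 × 88.9) / (3.30 + 88.9) = 3.182 kΩ.
V_out = 16.6 × 3.182 / (5.60 + 3.182) = 16.6 × 3.182/8.782 = 6.01 V.
(Unloaded it would have been 6.16 V.)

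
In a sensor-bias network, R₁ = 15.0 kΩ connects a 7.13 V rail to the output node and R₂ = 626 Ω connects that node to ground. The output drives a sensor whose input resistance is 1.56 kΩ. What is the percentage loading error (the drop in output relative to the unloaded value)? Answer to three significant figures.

27.8 %

The divider's output (Thévenin) resistance is R₁‖R₂ = 600.9 Ω.
Fractional drop under load = R_th/(R_th + R_L) = 600.9 / (600.9 + 1560) = 0.2781.
So the output falls by 27.8 %.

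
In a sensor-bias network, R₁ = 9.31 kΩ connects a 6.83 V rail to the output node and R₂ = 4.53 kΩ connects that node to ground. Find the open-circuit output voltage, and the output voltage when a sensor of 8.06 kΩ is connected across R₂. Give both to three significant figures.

Open-circuit: V = 6.83 × 4.53/(9.31 + 4.53) = 2.24 V.
With the load, R₂ becomes R₂‖R_L = 2.900 kΩ, so V = 6.83 × 2.900/12.21 = 1.62 V.

Unloaded: 2.24 V; loaded: 1.62 V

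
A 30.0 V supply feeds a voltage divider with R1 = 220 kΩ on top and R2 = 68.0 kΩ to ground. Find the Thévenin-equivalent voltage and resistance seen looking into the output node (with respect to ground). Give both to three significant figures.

V_th = 7.08 V, R_th = 51.9 kΩ

V_th is the open-circuit tap voltage: 30.0 × 68.0/(220 + 68.0) = 7.08 V.
With the supply zeroed, R1 and R2 appear in parallel from the tap: R_th = R1‖R2 = (220 × 68.0)/288.0 = 51.9 kΩ.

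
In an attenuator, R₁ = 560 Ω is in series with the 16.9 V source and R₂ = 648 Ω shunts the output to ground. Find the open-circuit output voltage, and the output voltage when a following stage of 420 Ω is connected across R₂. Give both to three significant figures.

Unloaded: 9.07 V; loaded: 5.29 V

Open-circuit: V = 16.9 × 648/(560 + 648) = 9.07 V.
With the load, R₂ becomes R₂‖R_L = 254.8 Ω, so V = 16.9 × 254.8/814.8 = 5.29 V.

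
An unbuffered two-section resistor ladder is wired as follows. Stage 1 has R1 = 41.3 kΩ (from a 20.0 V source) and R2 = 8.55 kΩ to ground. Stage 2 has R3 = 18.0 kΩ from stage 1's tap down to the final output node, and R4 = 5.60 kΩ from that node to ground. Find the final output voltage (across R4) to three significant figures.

V_out ≈ 0.626 V

Stage 2 presents R3+R4 = 23.60 kΩ as a load on stage 1's tap.
Stage 1's lower leg becomes R2‖(R3+R4) = 6.276 kΩ, so V_mid = 20.0 × 6.276/47.58 = 2.638 V.
Stage 2 is itself unloaded: V_out = V_mid × R4/(R3+R4) = 2.638 × 5.60/23.60 = 0.626 V.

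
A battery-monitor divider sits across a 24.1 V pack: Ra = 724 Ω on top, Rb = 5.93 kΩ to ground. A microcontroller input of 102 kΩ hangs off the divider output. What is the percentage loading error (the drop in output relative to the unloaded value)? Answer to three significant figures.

The divider's output (Thévenin) resistance is Ra‖Rb = 645.2 Ω.
Fractional drop under load = R_th/(R_th + R_L) = 645.2 / (645.2 + 102000) = 0.006286.
So the output falls by 0.629 %.

0.629 %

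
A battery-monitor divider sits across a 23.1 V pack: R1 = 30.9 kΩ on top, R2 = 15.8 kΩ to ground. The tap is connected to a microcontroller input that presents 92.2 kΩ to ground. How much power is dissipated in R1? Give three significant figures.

P ≈ 8.37 mW

Total resistance from the source is R1 + (R2‖R_L) = 44.39 kΩ, so I = 23.1/44.39 kΩ = 0.5204 mA.
P = I²·R1 = (0.5204 mA)² × 30.9 kΩ = 8.37 mW.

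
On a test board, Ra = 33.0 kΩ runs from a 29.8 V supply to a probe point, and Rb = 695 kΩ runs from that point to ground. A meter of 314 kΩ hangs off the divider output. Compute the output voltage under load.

V_out ≈ 25.9 V

The load sits in parallel with Rb: Rb‖R_L = (695 × 314) / (695 + 314) = 216.3 kΩ.
V_out = 29.8 × 216.3 / (33.0 + 216.3) = 29.8 × 216.3/249.3 = 25.9 V.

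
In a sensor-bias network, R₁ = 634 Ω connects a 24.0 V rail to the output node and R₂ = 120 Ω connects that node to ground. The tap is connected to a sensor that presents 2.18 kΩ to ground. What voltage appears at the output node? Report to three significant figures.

The load sits in parallel with R₂: R₂‖R_L = (120 × 2180) / (120 + 2180) = 113.7 Ω.
V_out = 24.0 × 113.7 / (634 + 113.7) = 24.0 × 113.7/747.7 = 3.65 V.
(Unloaded it would have been 3.82 V.)

V_out ≈ 3.65 V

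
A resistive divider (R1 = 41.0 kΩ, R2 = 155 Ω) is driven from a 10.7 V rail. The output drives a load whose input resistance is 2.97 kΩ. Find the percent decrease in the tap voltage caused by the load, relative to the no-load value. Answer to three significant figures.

The divider's output (Thévenin) resistance is R1‖R2 = 154.4 Ω.
Fractional drop under load = R_th/(R_th + R_L) = 154.4 / (154.4 + 2970) = 0.04942.
So the output falls by 4.94 %.

4.94 %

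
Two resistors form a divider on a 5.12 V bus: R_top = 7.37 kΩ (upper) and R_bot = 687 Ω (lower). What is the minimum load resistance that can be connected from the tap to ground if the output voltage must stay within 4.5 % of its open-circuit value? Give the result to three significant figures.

R_L(min) ≈ 13.3 kΩ

Output resistance R_th = R_top‖R_bot = (7370 × 687)/8057 = 628.4 Ω.
The fractional drop is R_th/(R_th + R_L); requiring this ≤ 0.0450 gives R_L ≥ R_th(1/0.0450 − 1) = 628.4 × 21.22 = 13.3 kΩ.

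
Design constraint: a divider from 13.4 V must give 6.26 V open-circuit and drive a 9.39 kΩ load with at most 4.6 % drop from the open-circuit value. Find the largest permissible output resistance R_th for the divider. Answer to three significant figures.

R_th ≤ 453 Ω

Loading drop = R_th/(R_th + R_L) ≤ 0.0460, so R_th ≤ R_L · ε/(1−ε) = 9.39 kΩ × 0.0460/0.9540 = 453 Ω.
(Any R1, R2 with R2/(R1+R2) = 0.467 and R1‖R2 ≤ 453 Ω will meet the spec.)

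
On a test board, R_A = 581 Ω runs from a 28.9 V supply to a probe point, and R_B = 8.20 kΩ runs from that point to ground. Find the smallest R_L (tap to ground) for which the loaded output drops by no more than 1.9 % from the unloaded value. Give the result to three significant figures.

R_L(min) ≈ 28.0 kΩ

Output resistance R_th = R_A‖R_B = (581 × 8200)/8781 = 542.6 Ω.
The fractional drop is R_th/(R_th + R_L); requiring this ≤ 0.0190 gives R_L ≥ R_th(1/0.0190 − 1) = 542.6 × 51.63 = 28.0 kΩ.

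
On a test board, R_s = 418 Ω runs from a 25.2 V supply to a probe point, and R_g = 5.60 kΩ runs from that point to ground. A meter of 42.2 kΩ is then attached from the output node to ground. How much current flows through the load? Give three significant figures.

R_g‖R_L = 4944 Ω; V_out = 25.2 × 4944/5362 = 23.24 V.
I_L = V_out / R_L = 23.24 / 42.2 kΩ = 0.551 mA.

I_L ≈ 0.551 mA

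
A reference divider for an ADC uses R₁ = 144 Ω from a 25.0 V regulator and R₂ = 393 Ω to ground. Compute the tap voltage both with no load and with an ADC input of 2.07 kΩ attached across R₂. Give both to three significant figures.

Open-circuit: V = 25.0 × 393/(144 + 393) = 18.3 V.
With the load, R₂ becomes R₂‖R_L = 330.3 Ω, so V = 25.0 × 330.3/474.3 = 17.4 V.

Unloaded: 18.3 V; loaded: 17.4 V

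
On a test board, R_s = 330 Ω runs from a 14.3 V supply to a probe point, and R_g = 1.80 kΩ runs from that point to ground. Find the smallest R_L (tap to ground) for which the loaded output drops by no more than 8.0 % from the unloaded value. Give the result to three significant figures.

R_L(min) ≈ 3.21 kΩ

Output resistance R_th = R_s‖R_g = (330 × 1800)/2130 = 278.9 Ω.
The fractional drop is R_th/(R_th + R_L); requiring this ≤ 0.0800 gives R_L ≥ R_th(1/0.0800 − 1) = 278.9 × 11.50 = 3.21 kΩ.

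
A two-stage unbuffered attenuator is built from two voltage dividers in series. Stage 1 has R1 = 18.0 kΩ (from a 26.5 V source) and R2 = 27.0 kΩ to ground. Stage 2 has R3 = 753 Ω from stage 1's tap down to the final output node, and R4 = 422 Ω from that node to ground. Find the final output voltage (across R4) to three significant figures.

Stage 2 presents R3+R4 = 1175 Ω as a load on stage 1's tap.
Stage 1's lower leg becomes R2‖(R3+R4) = 1126 Ω, so V_mid = 26.5 × 1126/19130 = 1.560 V.
Stage 2 is itself unloaded: V_out = V_mid × R4/(R3+R4) = 1.560 × 422/1175 = 0.560 V.

V_out ≈ 0.560 V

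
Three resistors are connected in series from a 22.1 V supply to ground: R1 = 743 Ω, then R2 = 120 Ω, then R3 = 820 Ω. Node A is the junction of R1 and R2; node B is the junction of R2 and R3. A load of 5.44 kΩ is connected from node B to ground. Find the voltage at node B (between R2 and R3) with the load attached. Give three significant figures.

At node B, R3 is in parallel with the load: R3‖R_L = 712.6 Ω.
Below node A the resistance is R2 + (R3‖R_L) = 832.6 Ω, so V_A = 22.1 × 832.6/1576 = 11.68 V.
Then V_B = V_A × (R3‖R_L)/(R2 + R3‖R_L) = 11.68 × 712.6/832.6 = 10.0 V.

V ≈ 10.0 V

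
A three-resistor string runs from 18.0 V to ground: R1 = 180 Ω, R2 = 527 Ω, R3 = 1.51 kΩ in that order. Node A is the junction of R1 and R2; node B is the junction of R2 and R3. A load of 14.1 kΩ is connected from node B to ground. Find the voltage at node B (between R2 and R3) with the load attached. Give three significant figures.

V ≈ 11.9 V

At node B, R3 is in parallel with the load: R3‖R_L = 1364 Ω.
Below node A the resistance is R2 + (R3‖R_L) = 1891 Ω, so V_A = 18.0 × 1891/2071 = 16.44 V.
Then V_B = V_A × (R3‖R_L)/(R2 + R3‖R_L) = 16.44 × 1364/1891 = 11.9 V.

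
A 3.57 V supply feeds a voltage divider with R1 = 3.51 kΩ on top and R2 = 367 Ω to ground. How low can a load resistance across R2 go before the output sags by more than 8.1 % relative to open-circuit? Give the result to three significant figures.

R_L(min) ≈ 3.77 kΩ

Output resistance R_th = R1‖R2 = (3510 × 367)/3877 = 332.3 Ω.
The fractional drop is R_th/(R_th + R_L); requiring this ≤ 0.0810 gives R_L ≥ R_th(1/0.0810 − 1) = 332.3 × 11.35 = 3.77 kΩ.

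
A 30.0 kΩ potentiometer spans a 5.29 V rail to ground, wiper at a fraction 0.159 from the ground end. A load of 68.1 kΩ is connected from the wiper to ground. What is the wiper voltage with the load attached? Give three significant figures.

V ≈ 0.794 V

The wiper splits the pot into (1−α)R = 25.23 kΩ above and αR = 4.770 kΩ below.
Lower section ‖ load = 4.458 kΩ.
V_wiper = 5.29 × 4.458/(25.23 + 4.458) = 0.794 V.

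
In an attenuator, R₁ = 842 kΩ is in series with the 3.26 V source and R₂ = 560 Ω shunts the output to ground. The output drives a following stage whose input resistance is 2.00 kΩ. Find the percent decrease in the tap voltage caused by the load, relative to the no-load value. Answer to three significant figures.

Unloaded V = 3.26 × 560/842600 = 0.002167 V.
Loaded: R₂‖R_L = 437.5 Ω, giving V = 3.26 × 437.5/842400 = 0.001693 V.
Drop = (0.002167 − 0.001693) / 0.002167 = 21.9 %.

21.9 %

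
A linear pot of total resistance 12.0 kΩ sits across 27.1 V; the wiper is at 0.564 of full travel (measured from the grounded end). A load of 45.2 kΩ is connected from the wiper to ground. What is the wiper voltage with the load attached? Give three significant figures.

The wiper splits the pot into (1−α)R = 5.232 kΩ above and αR = 6.768 kΩ below.
Lower section ‖ load = 5.887 kΩ.
V_wiper = 27.1 × 5.887/(5.232 + 5.887) = 14.3 V.

V ≈ 14.3 V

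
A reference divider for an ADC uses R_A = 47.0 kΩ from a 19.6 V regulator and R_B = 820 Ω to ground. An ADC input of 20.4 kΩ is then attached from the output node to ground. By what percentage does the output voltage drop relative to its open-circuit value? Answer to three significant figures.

The divider's output (Thévenin) resistance is R_A‖R_B = 805.9 Ω.
Fractional drop under load = R_th/(R_th + R_L) = 805.9 / (805.9 + 20400) = 0.03801.
So the output falls by 3.80 %.

3.80 %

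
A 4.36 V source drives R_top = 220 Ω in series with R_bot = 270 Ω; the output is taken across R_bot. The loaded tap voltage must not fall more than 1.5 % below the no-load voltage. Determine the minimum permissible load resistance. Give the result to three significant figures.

Output resistance R_th = R_top‖R_bot = (220 × 270)/490.0 = 121.2 Ω.
The fractional drop is R_th/(R_th + R_L); requiring this ≤ 0.0150 gives R_L ≥ R_th(1/0.0150 − 1) = 121.2 × 65.67 = 7.96 kΩ.

R_L(min) ≈ 7.96 kΩ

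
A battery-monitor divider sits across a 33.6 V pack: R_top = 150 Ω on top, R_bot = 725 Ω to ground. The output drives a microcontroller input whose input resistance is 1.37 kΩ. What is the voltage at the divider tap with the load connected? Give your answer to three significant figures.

V_out ≈ 25.5 V

The load sits in parallel with R_bot: R_bot‖R_L = (725 × 1370) / (725 + 1370) = 474.1 Ω.
V_out = 33.6 × 474.1 / (150 + 474.1) = 33.6 × 474.1/624.1 = 25.5 V.
(Unloaded it would have been 27.8 V.)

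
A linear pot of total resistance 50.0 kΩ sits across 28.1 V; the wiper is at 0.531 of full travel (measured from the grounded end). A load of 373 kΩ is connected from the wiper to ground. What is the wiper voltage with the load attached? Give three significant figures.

The wiper splits the pot into (1−α)R = 23.45 kΩ above and αR = 26.55 kΩ below.
Lower section ‖ load = 24.79 kΩ.
V_wiper = 28.1 × 24.79/(23.45 + 24.79) = 14.4 V.

V ≈ 14.4 V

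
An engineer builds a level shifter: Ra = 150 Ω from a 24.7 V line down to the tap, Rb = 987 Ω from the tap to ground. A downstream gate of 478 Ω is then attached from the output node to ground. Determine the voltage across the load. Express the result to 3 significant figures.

V_out ≈ 16.9 V

The load sits in parallel with Rb: Rb‖R_L = (987 × 478) / (987 + 478) = 322.0 Ω.
V_out = 24.7 × 322.0 / (150 + 322.0) = 24.7 × 322.0/472.0 = 16.9 V.
(Unloaded it would have been 21.4 V.)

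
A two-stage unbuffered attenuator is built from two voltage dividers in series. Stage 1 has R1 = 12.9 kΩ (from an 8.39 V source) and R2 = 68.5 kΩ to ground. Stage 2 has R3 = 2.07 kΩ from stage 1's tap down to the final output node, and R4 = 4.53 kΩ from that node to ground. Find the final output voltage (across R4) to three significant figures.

V_out ≈ 1.83 V

Stage 2 presents R3+R4 = 6.600 kΩ as a load on stage 1's tap.
Stage 1's lower leg becomes R2‖(R3+R4) = 6.020 kΩ, so V_mid = 8.39 × 6.020/18.92 = 2.670 V.
Stage 2 is itself unloaded: V_out = V_mid × R4/(R3+R4) = 2.670 × 4.53/6.600 = 1.83 V.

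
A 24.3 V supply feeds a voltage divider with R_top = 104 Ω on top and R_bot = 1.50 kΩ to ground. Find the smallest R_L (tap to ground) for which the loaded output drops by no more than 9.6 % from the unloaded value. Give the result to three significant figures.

Output resistance R_th = R_top‖R_bot = (104 × 1500)/1604 = 97.26 Ω.
The fractional drop is R_th/(R_th + R_L); requiring this ≤ 0.0960 gives R_L ≥ R_th(1/0.0960 − 1) = 97.26 × 9.417 = 916 Ω.

R_L(min) ≈ 916 Ω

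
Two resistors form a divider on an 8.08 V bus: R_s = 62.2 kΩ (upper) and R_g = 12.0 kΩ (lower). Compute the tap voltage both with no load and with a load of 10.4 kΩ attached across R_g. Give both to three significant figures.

Open-circuit: V = 8.08 × 12.0/(62.2 + 12.0) = 1.31 V.
With the load, R_g becomes R_g‖R_L = 5.571 kΩ, so V = 8.08 × 5.571/67.77 = 0.664 V.

Unloaded: 1.31 V; loaded: 0.664 V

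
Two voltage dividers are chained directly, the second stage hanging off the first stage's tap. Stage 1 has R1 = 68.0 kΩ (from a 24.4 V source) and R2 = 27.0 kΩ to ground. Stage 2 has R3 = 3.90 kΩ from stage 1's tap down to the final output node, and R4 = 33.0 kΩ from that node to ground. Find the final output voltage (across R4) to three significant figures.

Stage 2 presents R3+R4 = 36.90 kΩ as a load on stage 1's tap.
Stage 1's lower leg becomes R2‖(R3+R4) = 15.59 kΩ, so V_mid = 24.4 × 15.59/83.59 = 4.551 V.
Stage 2 is itself unloaded: V_out = V_mid × R4/(R3+R4) = 4.551 × 33.0/36.90 = 4.07 V.

V_out ≈ 4.07 V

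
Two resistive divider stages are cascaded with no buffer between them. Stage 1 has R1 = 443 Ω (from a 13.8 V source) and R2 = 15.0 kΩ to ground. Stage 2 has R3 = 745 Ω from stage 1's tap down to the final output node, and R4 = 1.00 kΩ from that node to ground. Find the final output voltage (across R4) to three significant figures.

Stage 2 presents R3+R4 = 1745 Ω as a load on stage 1's tap.
Stage 1's lower leg becomes R2‖(R3+R4) = 1563 Ω, so V_mid = 13.8 × 1563/2006 = 10.75 V.
Stage 2 is itself unloaded: V_out = V_mid × R4/(R3+R4) = 10.75 × 1000/1745 = 6.16 V.

V_out ≈ 6.16 V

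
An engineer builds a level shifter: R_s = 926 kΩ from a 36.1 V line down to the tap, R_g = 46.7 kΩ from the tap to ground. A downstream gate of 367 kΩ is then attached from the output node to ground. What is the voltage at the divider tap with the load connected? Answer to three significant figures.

V_out ≈ 1.55 V

The load sits in parallel with R_g: R_g‖R_L = (46.7 × 367) / (46.7 + 367) = 41.43 kΩ.
V_out = 36.1 × 41.43 / (926 + 41.43) = 36.1 × 41.43/967.4 = 1.55 V.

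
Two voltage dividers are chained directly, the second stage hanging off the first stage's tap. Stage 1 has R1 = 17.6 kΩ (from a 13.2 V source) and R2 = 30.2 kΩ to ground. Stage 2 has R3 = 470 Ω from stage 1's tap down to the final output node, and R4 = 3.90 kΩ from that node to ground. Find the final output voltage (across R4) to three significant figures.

Stage 2 presents R3+R4 = 4370 Ω as a load on stage 1's tap.
Stage 1's lower leg becomes R2‖(R3+R4) = 3818 Ω, so V_mid = 13.2 × 3818/21420 = 2.353 V.
Stage 2 is itself unloaded: V_out = V_mid × R4/(R3+R4) = 2.353 × 3900/4370 = 2.10 V.

V_out ≈ 2.10 V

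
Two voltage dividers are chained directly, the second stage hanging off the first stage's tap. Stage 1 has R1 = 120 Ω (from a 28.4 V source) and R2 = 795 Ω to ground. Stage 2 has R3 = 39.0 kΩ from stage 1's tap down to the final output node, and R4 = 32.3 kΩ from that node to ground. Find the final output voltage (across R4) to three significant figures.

Stage 2 presents R3+R4 = 71300 Ω as a load on stage 1's tap.
Stage 1's lower leg becomes R2‖(R3+R4) = 786.2 Ω, so V_mid = 28.4 × 786.2/906.2 = 24.64 V.
Stage 2 is itself unloaded: V_out = V_mid × R4/(R3+R4) = 24.64 × 32300/71300 = 11.2 V.

V_out ≈ 11.2 V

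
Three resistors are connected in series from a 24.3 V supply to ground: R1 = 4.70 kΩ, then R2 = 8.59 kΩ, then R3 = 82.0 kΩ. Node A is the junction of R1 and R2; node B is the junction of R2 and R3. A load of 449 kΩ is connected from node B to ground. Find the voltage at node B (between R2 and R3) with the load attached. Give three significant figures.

At node B, R3 is in parallel with the load: R3‖R_L = 69.34 kΩ.
Below node A the resistance is R2 + (R3‖R_L) = 77.93 kΩ, so V_A = 24.3 × 77.93/82.63 = 22.92 V.
Then V_B = V_A × (R3‖R_L)/(R2 + R3‖R_L) = 22.92 × 69.34/77.93 = 20.4 V.

V ≈ 20.4 V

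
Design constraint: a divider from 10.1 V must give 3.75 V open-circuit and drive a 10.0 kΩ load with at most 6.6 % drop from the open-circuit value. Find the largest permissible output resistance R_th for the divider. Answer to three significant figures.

R_th ≤ 707 Ω

Loading drop = R_th/(R_th + R_L) ≤ 0.0660, so R_th ≤ R_L · ε/(1−ε) = 10.0 kΩ × 0.0660/0.9340 = 707 Ω.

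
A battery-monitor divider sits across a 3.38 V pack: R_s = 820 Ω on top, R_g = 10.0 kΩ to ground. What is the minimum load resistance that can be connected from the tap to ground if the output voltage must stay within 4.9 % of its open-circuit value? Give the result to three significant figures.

Output resistance R_th = R_s‖R_g = (820 × 10000)/10820 = 757.9 Ω.
The fractional drop is R_th/(R_th + R_L); requiring this ≤ 0.0490 gives R_L ≥ R_th(1/0.0490 − 1) = 757.9 × 19.41 = 14.7 kΩ.

R_L(min) ≈ 14.7 kΩ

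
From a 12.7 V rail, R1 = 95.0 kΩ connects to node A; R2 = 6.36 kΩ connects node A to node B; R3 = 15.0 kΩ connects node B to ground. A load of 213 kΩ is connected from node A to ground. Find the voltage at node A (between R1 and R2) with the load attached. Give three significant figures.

Below node A the series string R2+R3 = 21.36 kΩ sits in parallel with the 213 kΩ load: 19.41 kΩ.
V_A = 12.7 × 19.41/(95.0 + 19.41) = 2.15 V.

V ≈ 2.15 V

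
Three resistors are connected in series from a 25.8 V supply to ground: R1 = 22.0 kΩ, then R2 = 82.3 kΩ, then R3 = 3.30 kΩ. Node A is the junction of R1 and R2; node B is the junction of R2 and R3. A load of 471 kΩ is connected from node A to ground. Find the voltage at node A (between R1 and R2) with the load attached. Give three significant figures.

V ≈ 19.8 V

Below node A the series string R2+R3 = 85.60 kΩ sits in parallel with the 471 kΩ load: 72.44 kΩ.
V_A = 25.8 × 72.44/(22.0 + 72.44) = 19.8 V.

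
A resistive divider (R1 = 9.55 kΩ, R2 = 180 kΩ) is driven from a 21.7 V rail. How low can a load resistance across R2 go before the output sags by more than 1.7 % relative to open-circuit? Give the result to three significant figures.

R_L(min) ≈ 524 kΩ

Output resistance R_th = R1‖R2 = (9.55 × 180)/189.6 = 9.069 kΩ.
The fractional drop is R_th/(R_th + R_L); requiring this ≤ 0.0170 gives R_L ≥ R_th(1/0.0170 − 1) = 9.069 × 57.82 = 524 kΩ.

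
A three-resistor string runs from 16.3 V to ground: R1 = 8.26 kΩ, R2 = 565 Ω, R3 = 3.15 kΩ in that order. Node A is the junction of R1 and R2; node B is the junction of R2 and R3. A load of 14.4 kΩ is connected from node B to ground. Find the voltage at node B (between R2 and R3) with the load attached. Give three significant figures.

At node B, R3 is in parallel with the load: R3‖R_L = 2585 Ω.
Below node A the resistance is R2 + (R3‖R_L) = 3150 Ω, so V_A = 16.3 × 3150/11410 = 4.500 V.
Then V_B = V_A × (R3‖R_L)/(R2 + R3‖R_L) = 4.500 × 2585/3150 = 3.69 V.

V ≈ 3.69 V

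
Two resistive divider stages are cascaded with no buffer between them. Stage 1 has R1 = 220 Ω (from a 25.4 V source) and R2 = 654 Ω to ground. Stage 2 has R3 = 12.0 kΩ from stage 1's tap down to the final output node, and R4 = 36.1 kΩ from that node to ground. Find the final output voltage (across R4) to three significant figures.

V_out ≈ 14.2 V

Stage 2 presents R3+R4 = 48100 Ω as a load on stage 1's tap.
Stage 1's lower leg becomes R2‖(R3+R4) = 645.2 Ω, so V_mid = 25.4 × 645.2/865.2 = 18.94 V.
Stage 2 is itself unloaded: V_out = V_mid × R4/(R3+R4) = 18.94 × 36100/48100 = 14.2 V.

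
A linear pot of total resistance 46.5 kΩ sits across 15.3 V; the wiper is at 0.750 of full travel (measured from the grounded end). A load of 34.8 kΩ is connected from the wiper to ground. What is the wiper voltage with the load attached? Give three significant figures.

V ≈ 9.18 V

The wiper splits the pot into (1−α)R = 11.62 kΩ above and αR = 34.88 kΩ below.
Lower section ‖ load = 17.42 kΩ.
V_wiper = 15.3 × 17.42/(11.62 + 17.42) = 9.18 V.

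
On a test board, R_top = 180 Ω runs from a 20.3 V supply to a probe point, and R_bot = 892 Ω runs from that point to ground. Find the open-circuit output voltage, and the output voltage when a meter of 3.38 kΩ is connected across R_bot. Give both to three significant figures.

Open-circuit: V = 20.3 × 892/(180 + 892) = 16.9 V.
With the load, R_bot becomes R_bot‖R_L = 705.7 Ω, so V = 20.3 × 705.7/885.7 = 16.2 V.

Unloaded: 16.9 V; loaded: 16.2 V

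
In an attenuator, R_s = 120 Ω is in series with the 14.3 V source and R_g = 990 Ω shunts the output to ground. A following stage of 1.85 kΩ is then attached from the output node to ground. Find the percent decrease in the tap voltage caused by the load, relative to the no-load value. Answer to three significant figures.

5.47 %

The divider's output (Thévenin) resistance is R_s‖R_g = 107.0 Ω.
Fractional drop under load = R_th/(R_th + R_L) = 107.0 / (107.0 + 1850) = 0.05469.
So the output falls by 5.47 %.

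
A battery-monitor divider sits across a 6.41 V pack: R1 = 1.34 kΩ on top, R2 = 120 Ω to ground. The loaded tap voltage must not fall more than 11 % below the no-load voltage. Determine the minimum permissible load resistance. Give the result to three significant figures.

R_L(min) ≈ 891 Ω

Output resistance R_th = R1‖R2 = (1340 × 120)/1460 = 110.1 Ω.
The fractional drop is R_th/(R_th + R_L); requiring this ≤ 0.110 gives R_L ≥ R_th(1/0.110 − 1) = 110.1 × 8.091 = 891 Ω.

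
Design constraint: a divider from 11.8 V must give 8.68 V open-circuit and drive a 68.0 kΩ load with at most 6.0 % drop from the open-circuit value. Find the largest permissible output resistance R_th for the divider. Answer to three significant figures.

R_th ≤ 4.34 kΩ

Loading drop = R_th/(R_th + R_L) ≤ 0.0600, so R_th ≤ R_L · ε/(1−ε) = 68.0 kΩ × 0.0600/0.9400 = 4.34 kΩ.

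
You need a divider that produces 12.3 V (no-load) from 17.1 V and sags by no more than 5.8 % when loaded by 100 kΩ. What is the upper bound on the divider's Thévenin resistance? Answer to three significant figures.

Loading drop = R_th/(R_th + R_L) ≤ 0.0580, so R_th ≤ R_L · ε/(1−ε) = 100 kΩ × 0.0580/0.9420 = 6.16 kΩ.
(Any R1, R2 with R2/(R1+R2) = 0.719 and R1‖R2 ≤ 6.16 kΩ will meet the spec.)

R_th ≤ 6.16 kΩ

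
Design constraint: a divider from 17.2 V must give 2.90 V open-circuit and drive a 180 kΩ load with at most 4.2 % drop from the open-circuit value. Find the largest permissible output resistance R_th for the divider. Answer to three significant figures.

Loading drop = R_th/(R_th + R_L) ≤ 0.0420, so R_th ≤ R_L · ε/(1−ε) = 180 kΩ × 0.0420/0.9580 = 7.89 kΩ.
(Any R1, R2 with R2/(R1+R2) = 0.169 and R1‖R2 ≤ 7.89 kΩ will meet the spec.)

R_th ≤ 7.89 kΩ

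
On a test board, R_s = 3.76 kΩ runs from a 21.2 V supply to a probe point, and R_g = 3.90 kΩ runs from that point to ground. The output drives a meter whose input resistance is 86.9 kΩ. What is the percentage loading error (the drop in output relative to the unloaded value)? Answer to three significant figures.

The divider's output (Thévenin) resistance is R_s‖R_g = 1.914 kΩ.
Fractional drop under load = R_th/(R_th + R_L) = 1.914 / (1.914 + 86.9) = 0.02155.
So the output falls by 2.16 %.

2.16 %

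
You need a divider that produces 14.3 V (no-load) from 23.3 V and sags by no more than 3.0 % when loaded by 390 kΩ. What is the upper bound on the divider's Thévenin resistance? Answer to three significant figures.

Loading drop = R_th/(R_th + R_L) ≤ 0.0300, so R_th ≤ R_L · ε/(1−ε) = 390 kΩ × 0.0300/0.9700 = 12.1 kΩ.

R_th ≤ 12.1 kΩ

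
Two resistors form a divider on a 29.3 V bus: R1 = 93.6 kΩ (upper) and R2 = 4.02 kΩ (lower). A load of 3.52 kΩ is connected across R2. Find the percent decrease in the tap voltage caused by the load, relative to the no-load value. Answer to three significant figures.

52.3 %

The divider's output (Thévenin) resistance is R1‖R2 = 3.854 kΩ.
Fractional drop under load = R_th/(R_th + R_L) = 3.854 / (3.854 + 3.52) = 0.5227.
So the output falls by 52.3 %.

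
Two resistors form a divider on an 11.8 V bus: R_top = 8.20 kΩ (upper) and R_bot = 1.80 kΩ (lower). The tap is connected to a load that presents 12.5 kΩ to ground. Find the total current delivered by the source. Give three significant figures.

R_bot‖R_L = 1.573 kΩ, so the source sees R_top + R_bot‖R_L = 9.773 kΩ.
I = 11.8 V / 9.773 kΩ = 1.21 mA.

I ≈ 1.21 mA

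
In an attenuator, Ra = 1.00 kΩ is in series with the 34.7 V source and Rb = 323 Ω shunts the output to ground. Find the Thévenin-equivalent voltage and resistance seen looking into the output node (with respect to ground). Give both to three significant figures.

V_th = 8.47 V, R_th = 244 Ω

V_th is the open-circuit tap voltage: 34.7 × 323/(1000 + 323) = 8.47 V.
With the supply zeroed, Ra and Rb appear in parallel from the tap: R_th = Ra‖Rb = (1000 × 323)/1323 = 244 Ω.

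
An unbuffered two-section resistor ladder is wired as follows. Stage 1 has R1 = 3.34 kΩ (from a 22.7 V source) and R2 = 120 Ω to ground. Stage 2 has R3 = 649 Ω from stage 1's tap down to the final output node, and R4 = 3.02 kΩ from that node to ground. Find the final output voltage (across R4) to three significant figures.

V_out ≈ 0.628 V

Stage 2 presents R3+R4 = 3669 Ω as a load on stage 1's tap.
Stage 1's lower leg becomes R2‖(R3+R4) = 116.2 Ω, so V_mid = 22.7 × 116.2/3456 = 0.7632 V.
Stage 2 is itself unloaded: V_out = V_mid × R4/(R3+R4) = 0.7632 × 3020/3669 = 0.628 V.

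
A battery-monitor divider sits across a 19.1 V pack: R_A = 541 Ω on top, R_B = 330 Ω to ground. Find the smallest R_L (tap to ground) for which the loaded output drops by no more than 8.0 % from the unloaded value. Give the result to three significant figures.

R_L(min) ≈ 2.36 kΩ

Output resistance R_th = R_A‖R_B = (541 × 330)/871.0 = 205.0 Ω.
The fractional drop is R_th/(R_th + R_L); requiring this ≤ 0.0800 gives R_L ≥ R_th(1/0.0800 − 1) = 205.0 × 11.50 = 2.36 kΩ.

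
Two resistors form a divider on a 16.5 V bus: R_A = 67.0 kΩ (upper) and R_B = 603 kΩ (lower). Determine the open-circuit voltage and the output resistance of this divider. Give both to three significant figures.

V_th is the open-circuit tap voltage: 16.5 × 603/(67.0 + 603) = 14.8 V.
With the supply zeroed, R_A and R_B appear in parallel from the tap: R_th = R_A‖R_B = (67.0 × 603)/670.0 = 60.3 kΩ.

V_th = 14.8 V, R_th = 60.3 kΩ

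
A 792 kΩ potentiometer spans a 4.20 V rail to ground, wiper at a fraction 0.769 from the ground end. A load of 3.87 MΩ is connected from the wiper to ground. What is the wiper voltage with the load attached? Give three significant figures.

V ≈ 3.12 V

The wiper splits the pot into (1−α)R = 183.0 kΩ above and αR = 609.0 kΩ below.
Lower section ‖ load = 526.2 kΩ.
V_wiper = 4.20 × 526.2/(183.0 + 526.2) = 3.12 V.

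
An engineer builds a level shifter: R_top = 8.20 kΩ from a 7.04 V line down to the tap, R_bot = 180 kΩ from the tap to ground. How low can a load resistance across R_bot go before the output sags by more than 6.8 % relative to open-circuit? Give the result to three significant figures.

R_L(min) ≈ 107 kΩ

Output resistance R_th = R_top‖R_bot = (8.20 × 180)/188.2 = 7.843 kΩ.
The fractional drop is R_th/(R_th + R_L); requiring this ≤ 0.0680 gives R_L ≥ R_th(1/0.0680 − 1) = 7.843 × 13.71 = 107 kΩ.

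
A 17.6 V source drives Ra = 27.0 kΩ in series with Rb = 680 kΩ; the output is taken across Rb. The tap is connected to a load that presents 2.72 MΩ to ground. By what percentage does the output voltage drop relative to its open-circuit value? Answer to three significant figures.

The divider's output (Thévenin) resistance is Ra‖Rb = 25.97 kΩ.
Fractional drop under load = R_th/(R_th + R_L) = 25.97 / (25.97 + 2720) = 0.009457.
So the output falls by 0.946 %.

0.946 %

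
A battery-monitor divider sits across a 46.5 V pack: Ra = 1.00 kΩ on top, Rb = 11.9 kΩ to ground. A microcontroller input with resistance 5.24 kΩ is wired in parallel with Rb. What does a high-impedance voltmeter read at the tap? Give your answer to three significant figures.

The load sits in parallel with Rb: Rb‖R_L = (11.9 × 5.24) / (11.9 + 5.24) = 3.638 kΩ.
V_out = 46.5 × 3.638 / (1.00 + 3.638) = 46.5 × 3.638/4.638 = 36.5 V.

V_out ≈ 36.5 V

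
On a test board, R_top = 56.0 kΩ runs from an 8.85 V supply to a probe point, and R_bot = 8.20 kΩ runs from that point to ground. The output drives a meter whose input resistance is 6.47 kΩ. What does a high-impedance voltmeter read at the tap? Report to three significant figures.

V_out ≈ 0.537 V

The load sits in parallel with R_bot: R_bot‖R_L = (8.20 × 6.47) / (8.20 + 6.47) = 3.616 kΩ.
V_out = 8.85 × 3.616 / (56.0 + 3.616) = 8.85 × 3.616/59.62 = 0.537 V.
(Unloaded it would have been 1.13 V.)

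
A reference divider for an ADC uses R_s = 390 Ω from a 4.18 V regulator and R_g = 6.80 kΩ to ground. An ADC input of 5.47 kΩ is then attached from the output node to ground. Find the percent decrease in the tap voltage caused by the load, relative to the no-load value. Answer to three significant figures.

The divider's output (Thévenin) resistance is R_s‖R_g = 368.8 Ω.
Fractional drop under load = R_th/(R_th + R_L) = 368.8 / (368.8 + 5470) = 0.06317.
So the output falls by 6.32 %.

6.32 %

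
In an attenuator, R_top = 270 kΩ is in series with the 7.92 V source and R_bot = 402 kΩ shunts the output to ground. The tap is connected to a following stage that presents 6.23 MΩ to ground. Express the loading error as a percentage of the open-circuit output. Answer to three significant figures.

The divider's output (Thévenin) resistance is R_top‖R_bot = 161.5 kΩ.
Fractional drop under load = R_th/(R_th + R_L) = 161.5 / (161.5 + 6230) = 0.02527.
So the output falls by 2.53 %.

2.53 %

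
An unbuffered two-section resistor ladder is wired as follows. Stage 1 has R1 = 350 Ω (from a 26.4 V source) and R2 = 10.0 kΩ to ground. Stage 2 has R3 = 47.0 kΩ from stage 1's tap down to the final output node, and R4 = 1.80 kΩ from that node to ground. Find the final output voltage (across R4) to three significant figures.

Stage 2 presents R3+R4 = 48800 Ω as a load on stage 1's tap.
Stage 1's lower leg becomes R2‖(R3+R4) = 8299 Ω, so V_mid = 26.4 × 8299/8649 = 25.33 V.
Stage 2 is itself unloaded: V_out = V_mid × R4/(R3+R4) = 25.33 × 1800/48800 = 0.934 V.

V_out ≈ 0.934 V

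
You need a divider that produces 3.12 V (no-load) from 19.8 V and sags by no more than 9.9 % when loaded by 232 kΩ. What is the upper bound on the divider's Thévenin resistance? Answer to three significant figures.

R_th ≤ 25.5 kΩ

Loading drop = R_th/(R_th + R_L) ≤ 0.0990, so R_th ≤ R_L · ε/(1−ε) = 232 kΩ × 0.0990/0.9010 = 25.5 kΩ.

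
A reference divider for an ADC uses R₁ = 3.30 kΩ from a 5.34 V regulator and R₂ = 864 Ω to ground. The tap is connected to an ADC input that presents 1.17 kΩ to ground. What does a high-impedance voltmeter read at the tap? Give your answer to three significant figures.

The load sits in parallel with R₂: R₂‖R_L = (864 × 1170) / (864 + 1170) = 497.0 Ω.
V_out = 5.34 × 497.0 / (3300 + 497.0) = 5.34 × 497.0/3797 = 0.699 V.

V_out ≈ 0.699 V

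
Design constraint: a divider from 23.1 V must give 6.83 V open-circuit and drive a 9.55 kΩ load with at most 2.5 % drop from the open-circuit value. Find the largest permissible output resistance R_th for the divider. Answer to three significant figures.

Loading drop = R_th/(R_th + R_L) ≤ 0.0250, so R_th ≤ R_L · ε/(1−ε) = 9.55 kΩ × 0.0250/0.9750 = 245 Ω.

R_th ≤ 245 Ω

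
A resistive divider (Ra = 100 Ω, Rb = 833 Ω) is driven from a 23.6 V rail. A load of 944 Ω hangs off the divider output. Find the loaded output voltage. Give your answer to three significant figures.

V_out ≈ 19.2 V

The load sits in parallel with Rb: Rb‖R_L = (833 × 944) / (833 + 944) = 442.5 Ω.
V_out = 23.6 × 442.5 / (100 + 442.5) = 23.6 × 442.5/542.5 = 19.2 V.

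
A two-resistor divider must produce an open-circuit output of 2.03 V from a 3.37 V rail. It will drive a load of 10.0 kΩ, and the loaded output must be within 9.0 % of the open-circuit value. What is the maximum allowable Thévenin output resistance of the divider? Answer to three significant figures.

R_th ≤ 989 Ω

Loading drop = R_th/(R_th + R_L) ≤ 0.0900, so R_th ≤ R_L · ε/(1−ε) = 10.0 kΩ × 0.0900/0.9100 = 989 Ω.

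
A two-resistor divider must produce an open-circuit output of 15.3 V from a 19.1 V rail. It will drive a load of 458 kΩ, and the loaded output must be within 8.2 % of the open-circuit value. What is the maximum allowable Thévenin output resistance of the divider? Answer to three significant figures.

R_th ≤ 40.9 kΩ

Loading drop = R_th/(R_th + R_L) ≤ 0.0820, so R_th ≤ R_L · ε/(1−ε) = 458 kΩ × 0.0820/0.9180 = 40.9 kΩ.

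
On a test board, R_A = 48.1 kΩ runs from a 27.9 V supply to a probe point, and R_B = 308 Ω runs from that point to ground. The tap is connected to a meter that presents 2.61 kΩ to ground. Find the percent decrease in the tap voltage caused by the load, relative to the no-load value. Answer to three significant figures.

10.5 %

The divider's output (Thévenin) resistance is R_A‖R_B = 306.0 Ω.
Fractional drop under load = R_th/(R_th + R_L) = 306.0 / (306.0 + 2610) = 0.1050.
So the output falls by 10.5 %.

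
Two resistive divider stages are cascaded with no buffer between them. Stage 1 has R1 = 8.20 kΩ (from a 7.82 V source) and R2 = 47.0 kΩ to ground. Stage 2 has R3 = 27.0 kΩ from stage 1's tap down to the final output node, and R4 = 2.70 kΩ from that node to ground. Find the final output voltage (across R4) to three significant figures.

V_out ≈ 0.490 V

Stage 2 presents R3+R4 = 29.70 kΩ as a load on stage 1's tap.
Stage 1's lower leg becomes R2‖(R3+R4) = 18.20 kΩ, so V_mid = 7.82 × 18.20/26.40 = 5.391 V.
Stage 2 is itself unloaded: V_out = V_mid × R4/(R3+R4) = 5.391 × 2.70/29.70 = 0.490 V.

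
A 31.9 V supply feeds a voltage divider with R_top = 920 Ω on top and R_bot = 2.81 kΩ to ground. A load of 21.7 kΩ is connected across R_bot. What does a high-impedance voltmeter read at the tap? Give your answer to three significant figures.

V_out ≈ 23.3 V

The load sits in parallel with R_bot: R_bot‖R_L = (2810 × 21700) / (2810 + 21700) = 2488 Ω.
V_out = 31.9 × 2488 / (920 + 2488) = 31.9 × 2488/3408 = 23.3 V.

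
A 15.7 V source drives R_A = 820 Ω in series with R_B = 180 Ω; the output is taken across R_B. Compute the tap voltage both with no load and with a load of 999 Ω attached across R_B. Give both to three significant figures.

Open-circuit: V = 15.7 × 180/(820 + 180) = 2.83 V.
With the load, R_B becomes R_B‖R_L = 152.5 Ω, so V = 15.7 × 152.5/972.5 = 2.46 V.

Unloaded: 2.83 V; loaded: 2.46 V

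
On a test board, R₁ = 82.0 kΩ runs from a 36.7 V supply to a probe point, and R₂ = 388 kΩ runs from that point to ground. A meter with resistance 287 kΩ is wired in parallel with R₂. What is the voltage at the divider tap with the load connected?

The load sits in parallel with R₂: R₂‖R_L = (388 × 287) / (388 + 287) = 165.0 kΩ.
V_out = 36.7 × 165.0 / (82.0 + 165.0) = 36.7 × 165.0/247.0 = 24.5 V.
(Unloaded it would have been 30.3 V.)

V_out ≈ 24.5 V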